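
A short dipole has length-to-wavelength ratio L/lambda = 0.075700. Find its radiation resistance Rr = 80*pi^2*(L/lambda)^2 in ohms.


Rr = 80 * pi^2 * (0.075700)^2 = 80 * 9.869604 * 5.730490e-03 = 4.525 ohm

4.525 ohm


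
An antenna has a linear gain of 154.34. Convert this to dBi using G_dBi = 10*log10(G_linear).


G_dBi = 10 * log10(154.34) = 21.88 dBi

21.88 dBi


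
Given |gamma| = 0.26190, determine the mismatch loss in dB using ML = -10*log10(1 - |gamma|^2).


ML = -10 * log10(1 - 0.26190^2) = -10 * log10(0.93140839) = 0.3086 dB

0.3086 dB


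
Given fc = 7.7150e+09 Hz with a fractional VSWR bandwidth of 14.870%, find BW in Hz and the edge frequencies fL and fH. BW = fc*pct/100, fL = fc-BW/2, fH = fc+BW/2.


BW = 7.7150e+09 * 14.870/100 = 1.147220e+09 Hz
fL = 7.7150e+09 - 1.147220e+09/2 = 7.141e+09 Hz
fH = 7.7150e+09 + 1.147220e+09/2 = 8.289e+09 Hz

BW=1.147e+09 Hz, fL=7.141e+09 Hz, fH=8.289e+09 Hz


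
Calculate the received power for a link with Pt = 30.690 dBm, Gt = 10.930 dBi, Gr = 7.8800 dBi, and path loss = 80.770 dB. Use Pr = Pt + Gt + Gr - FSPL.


Pr = 30.690 + 10.930 + 7.8800 - 80.770 = -31.27 dBm

-31.27 dBm


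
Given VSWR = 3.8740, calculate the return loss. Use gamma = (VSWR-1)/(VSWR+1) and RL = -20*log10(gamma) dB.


gamma = (3.8740 - 1) / (3.8740 + 1) = 0.5896594
RL = -20 * log10(0.5896594) = 4.588 dB

4.588 dB


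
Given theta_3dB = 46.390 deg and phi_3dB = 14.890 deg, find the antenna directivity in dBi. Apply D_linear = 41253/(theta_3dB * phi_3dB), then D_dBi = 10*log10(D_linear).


D_linear = 41253 / (46.390 * 14.890) = 59.72229
D_dBi = 10 * log10(59.72229) = 17.76 dBi

17.76 dBi


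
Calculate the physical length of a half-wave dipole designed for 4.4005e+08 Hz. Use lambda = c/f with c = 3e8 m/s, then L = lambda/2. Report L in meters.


lambda = c / f = 3.0000e+08 / 4.4005e+08 = 0.6817407 m
L = lambda / 2 = 0.6817407 / 2 = 0.3409 m

0.3409 m


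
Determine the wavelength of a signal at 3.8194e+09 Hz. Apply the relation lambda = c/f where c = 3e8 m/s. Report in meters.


lambda = c / f = 3.0000e+08 / 3.8194e+09 = 0.07855 m

0.07855 m


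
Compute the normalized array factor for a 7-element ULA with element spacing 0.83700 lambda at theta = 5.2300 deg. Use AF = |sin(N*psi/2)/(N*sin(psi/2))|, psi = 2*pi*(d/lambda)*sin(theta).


psi = 2*pi*0.83700*sin(5.2300 deg) = 0.4793813 rad
AF = |sin(7*0.4793813/2) / (7*sin(0.4793813/2))| = 0.5983

0.5983


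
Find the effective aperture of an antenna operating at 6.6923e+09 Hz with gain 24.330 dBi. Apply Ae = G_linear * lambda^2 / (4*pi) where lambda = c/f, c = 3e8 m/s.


lambda = c / f = 3.0000e+08 / 6.6923e+09 = 0.04482764 m
G_linear = 10^(24.330/10) = 271.0192
Ae = G_linear * lambda^2 / (4*pi) = 271.0192 * 0.04482764^2 / (4*pi) = 0.04334 m^2

0.04334 m^2


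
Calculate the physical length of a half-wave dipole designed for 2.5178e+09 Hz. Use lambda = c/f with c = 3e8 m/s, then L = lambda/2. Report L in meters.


lambda = c / f = 3.0000e+08 / 2.5178e+09 = 0.1191516 m
L = lambda / 2 = 0.1191516 / 2 = 0.05958 m

0.05958 m


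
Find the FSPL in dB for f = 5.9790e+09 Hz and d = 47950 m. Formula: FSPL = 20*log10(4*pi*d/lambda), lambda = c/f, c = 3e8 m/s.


lambda = c / f = 3.0000e+08 / 5.9790e+09 = 0.05017561 m
FSPL = 20 * log10(4*pi*47950/0.05017561) = 141.6 dB

141.6 dB


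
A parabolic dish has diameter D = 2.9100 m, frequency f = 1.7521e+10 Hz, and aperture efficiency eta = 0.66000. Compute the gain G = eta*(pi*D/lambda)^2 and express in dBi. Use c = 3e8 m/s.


lambda = c / f = 3.0000e+08 / 1.7521e+10 = 0.01712231 m
G_linear = 0.66000 * (pi * 2.9100 / 0.01712231)^2 = 188150.3
G_dBi = 10 * log10(188150.3) = 52.75 dBi

52.75 dBi


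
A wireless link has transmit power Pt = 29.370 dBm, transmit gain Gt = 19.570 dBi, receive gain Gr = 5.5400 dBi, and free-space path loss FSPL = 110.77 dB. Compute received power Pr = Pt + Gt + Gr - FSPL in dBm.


Pr = 29.370 + 19.570 + 5.5400 - 110.77 = -56.29 dBm

-56.29 dBm


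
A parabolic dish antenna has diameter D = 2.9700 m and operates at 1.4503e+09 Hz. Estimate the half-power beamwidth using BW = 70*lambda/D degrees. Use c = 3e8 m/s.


lambda = c / f = 3.0000e+08 / 1.4503e+09 = 0.2068538 m
BW = 70 * 0.2068538 / 2.9700 = 4.875 deg

4.875 deg


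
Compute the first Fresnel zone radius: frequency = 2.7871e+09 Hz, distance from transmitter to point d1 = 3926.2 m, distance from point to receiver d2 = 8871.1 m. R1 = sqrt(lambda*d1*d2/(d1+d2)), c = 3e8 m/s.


lambda = c / f = 3.0000e+08 / 2.7871e+09 = 0.1076388 m
R1 = sqrt(0.1076388 * 3926.2 * 8871.1 / (3926.2 + 8871.1)) = 17.12 m

17.12 m


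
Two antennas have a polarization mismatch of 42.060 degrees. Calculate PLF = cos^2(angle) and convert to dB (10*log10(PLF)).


PLF_linear = cos^2(42.060 deg) = 0.5512227
PLF_dB = 10 * log10(0.5512227) = -2.587 dB

-2.587 dB


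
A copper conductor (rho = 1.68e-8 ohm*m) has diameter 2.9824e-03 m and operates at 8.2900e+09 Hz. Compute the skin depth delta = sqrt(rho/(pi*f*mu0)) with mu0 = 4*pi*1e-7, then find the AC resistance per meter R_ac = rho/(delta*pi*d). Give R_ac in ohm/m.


delta = sqrt(1.68e-8 / (pi * 8.2900e+09 * 4*pi*1e-7)) = 7.164692e-07 m
R_ac = 1.68e-8 / (7.164692e-07 * pi * 2.9824e-03) = 2.503 ohm/m

2.503 ohm/m


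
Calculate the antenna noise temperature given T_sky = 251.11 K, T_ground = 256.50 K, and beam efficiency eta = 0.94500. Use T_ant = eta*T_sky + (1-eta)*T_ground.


T_ant = 0.94500 * 251.11 + (1 - 0.94500) * 256.50 = 251.4 K

251.4 K


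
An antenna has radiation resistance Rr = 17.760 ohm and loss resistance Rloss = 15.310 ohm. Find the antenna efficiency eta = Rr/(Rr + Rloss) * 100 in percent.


eta = 17.760 / (17.760 + 15.310) * 100 = 53.70%

53.70%


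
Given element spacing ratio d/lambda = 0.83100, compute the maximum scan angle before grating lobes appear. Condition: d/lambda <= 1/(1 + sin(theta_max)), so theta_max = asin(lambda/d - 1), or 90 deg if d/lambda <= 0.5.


lambda/d - 1 = 1/0.83100 - 1 = 0.2033694
theta_max = asin(0.2033694) = 11.73 deg

11.73 deg


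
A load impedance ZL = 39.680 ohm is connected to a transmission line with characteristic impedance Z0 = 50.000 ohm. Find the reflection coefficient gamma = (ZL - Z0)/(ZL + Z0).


gamma = (39.680 - 50.000) / (39.680 + 50.000) = -0.1151

-0.1151


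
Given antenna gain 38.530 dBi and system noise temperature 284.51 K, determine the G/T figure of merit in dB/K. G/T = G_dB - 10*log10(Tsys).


G/T = 38.530 - 10*log10(284.51) = 38.530 - 24.54098 = 13.99 dB/K

13.99 dB/K


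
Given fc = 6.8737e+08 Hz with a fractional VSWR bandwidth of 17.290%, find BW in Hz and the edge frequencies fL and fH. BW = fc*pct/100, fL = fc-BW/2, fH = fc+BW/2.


BW = 6.8737e+08 * 17.290/100 = 1.188463e+08 Hz
fL = 6.8737e+08 - 1.188463e+08/2 = 6.279e+08 Hz
fH = 6.8737e+08 + 1.188463e+08/2 = 7.468e+08 Hz

BW=1.188e+08 Hz, fL=6.279e+08 Hz, fH=7.468e+08 Hz


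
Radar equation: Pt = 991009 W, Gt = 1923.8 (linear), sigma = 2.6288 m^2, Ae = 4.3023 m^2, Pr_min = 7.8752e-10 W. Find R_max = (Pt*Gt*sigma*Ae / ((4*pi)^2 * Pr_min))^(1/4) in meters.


R^4 = 991009*1923.8*2.6288*4.3023 / ((4*pi)^2 * 7.8752e-10) = 1.733862e+17
R_max = 1.733862e+17^0.25 = 20406 m

20406 m


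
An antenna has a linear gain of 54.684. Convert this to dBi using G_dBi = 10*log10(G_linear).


G_dBi = 10 * log10(54.684) = 17.38 dBi

17.38 dBi


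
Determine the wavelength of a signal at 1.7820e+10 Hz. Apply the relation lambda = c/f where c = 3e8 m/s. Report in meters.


lambda = c / f = 3.0000e+08 / 1.7820e+10 = 0.01684 m

0.01684 m


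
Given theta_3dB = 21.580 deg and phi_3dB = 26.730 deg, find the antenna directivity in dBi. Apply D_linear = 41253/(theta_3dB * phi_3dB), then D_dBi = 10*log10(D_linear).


D_linear = 41253 / (21.580 * 26.730) = 71.51632
D_dBi = 10 * log10(71.51632) = 18.54 dBi

18.54 dBi


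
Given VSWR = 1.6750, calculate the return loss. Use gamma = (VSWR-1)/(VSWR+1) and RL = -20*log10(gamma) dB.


gamma = (1.6750 - 1) / (1.6750 + 1) = 0.2523364
RL = -20 * log10(0.2523364) = 11.96 dB

11.96 dB


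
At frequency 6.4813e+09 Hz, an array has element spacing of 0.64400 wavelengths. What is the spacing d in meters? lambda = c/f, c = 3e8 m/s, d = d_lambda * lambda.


lambda = c / f = 3.0000e+08 / 6.4813e+09 = 0.04628701 m
d = 0.64400 * 0.04628701 = 0.02981 m

0.02981 m


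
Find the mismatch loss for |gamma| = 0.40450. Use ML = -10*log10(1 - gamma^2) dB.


ML = -10 * log10(1 - 0.40450^2) = -10 * log10(0.83637975) = 0.7760 dB

0.7760 dB


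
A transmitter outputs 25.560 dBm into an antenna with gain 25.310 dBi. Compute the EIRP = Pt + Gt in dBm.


EIRP = Pt + Gt = 25.560 + 25.310 = 50.87 dBm

50.87 dBm


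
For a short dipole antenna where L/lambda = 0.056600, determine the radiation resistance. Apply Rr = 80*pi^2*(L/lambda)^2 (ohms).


Rr = 80 * pi^2 * (0.056600)^2 = 80 * 9.869604 * 3.203560e-03 = 2.529 ohm

2.529 ohm


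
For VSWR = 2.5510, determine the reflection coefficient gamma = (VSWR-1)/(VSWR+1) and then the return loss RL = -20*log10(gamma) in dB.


gamma = (2.5510 - 1) / (2.5510 + 1) = 0.4367784
RL = -20 * log10(0.4367784) = 7.195 dB

7.195 dB


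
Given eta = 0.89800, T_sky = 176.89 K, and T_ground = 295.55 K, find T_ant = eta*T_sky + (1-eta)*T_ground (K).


T_ant = 0.89800 * 176.89 + (1 - 0.89800) * 295.55 = 189.0 K

189.0 K


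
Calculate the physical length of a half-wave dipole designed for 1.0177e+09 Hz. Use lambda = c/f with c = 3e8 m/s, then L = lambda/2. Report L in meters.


lambda = c / f = 3.0000e+08 / 1.0177e+09 = 0.2947824 m
L = lambda / 2 = 0.2947824 / 2 = 0.1474 m

0.1474 m


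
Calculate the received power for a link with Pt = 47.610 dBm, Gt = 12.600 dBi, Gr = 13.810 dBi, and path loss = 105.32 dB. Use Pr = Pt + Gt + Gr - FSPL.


Pr = 47.610 + 12.600 + 13.810 - 105.32 = -31.30 dBm

-31.30 dBm


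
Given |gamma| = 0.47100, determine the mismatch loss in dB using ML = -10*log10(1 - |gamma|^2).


ML = -10 * log10(1 - 0.47100^2) = -10 * log10(0.778159) = 1.089 dB

1.089 dB


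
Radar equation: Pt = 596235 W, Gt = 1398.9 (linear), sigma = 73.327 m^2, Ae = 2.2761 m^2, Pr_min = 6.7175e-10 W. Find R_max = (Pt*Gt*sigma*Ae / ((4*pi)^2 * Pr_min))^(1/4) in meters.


R^4 = 596235*1398.9*73.327*2.2761 / ((4*pi)^2 * 6.7175e-10) = 1.312297e+18
R_max = 1.312297e+18^0.25 = 33846 m

33846 m


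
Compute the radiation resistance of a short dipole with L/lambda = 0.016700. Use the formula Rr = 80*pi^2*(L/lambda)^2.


Rr = 80 * pi^2 * (0.016700)^2 = 80 * 9.869604 * 2.788900e-04 = 0.2202 ohm

0.2202 ohm


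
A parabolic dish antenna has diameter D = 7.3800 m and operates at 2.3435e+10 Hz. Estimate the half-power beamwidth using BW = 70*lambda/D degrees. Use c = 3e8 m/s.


lambda = c / f = 3.0000e+08 / 2.3435e+10 = 0.01280137 m
BW = 70 * 0.01280137 / 7.3800 = 0.1214 deg

0.1214 deg


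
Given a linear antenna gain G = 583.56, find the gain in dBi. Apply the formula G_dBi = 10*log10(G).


G_dBi = 10 * log10(583.56) = 27.66 dBi

27.66 dBi


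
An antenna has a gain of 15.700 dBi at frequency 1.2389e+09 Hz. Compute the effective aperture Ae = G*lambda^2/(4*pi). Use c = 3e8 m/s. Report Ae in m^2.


lambda = c / f = 3.0000e+08 / 1.2389e+09 = 0.2421503 m
G_linear = 10^(15.700/10) = 37.15352
Ae = G_linear * lambda^2 / (4*pi) = 37.15352 * 0.2421503^2 / (4*pi) = 0.1734 m^2

0.1734 m^2


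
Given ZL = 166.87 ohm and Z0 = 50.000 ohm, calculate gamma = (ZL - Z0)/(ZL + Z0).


gamma = (166.87 - 50.000) / (166.87 + 50.000) = 0.5389

0.5389


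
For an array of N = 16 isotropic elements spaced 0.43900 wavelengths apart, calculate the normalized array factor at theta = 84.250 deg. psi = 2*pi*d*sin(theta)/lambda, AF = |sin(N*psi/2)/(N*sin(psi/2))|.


psi = 2*pi*0.43900*sin(84.250 deg) = 2.744440 rad
AF = |sin(16*2.744440/2) / (16*sin(2.744440/2))| = 2.271e-03

2.271e-03


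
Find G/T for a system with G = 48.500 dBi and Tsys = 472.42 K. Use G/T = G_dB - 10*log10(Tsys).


G/T = 48.500 - 10*log10(472.42) = 48.500 - 26.74328 = 21.76 dB/K

21.76 dB/K


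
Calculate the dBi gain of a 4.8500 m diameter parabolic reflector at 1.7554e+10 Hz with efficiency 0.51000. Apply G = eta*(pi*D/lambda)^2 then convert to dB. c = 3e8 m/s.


lambda = c / f = 3.0000e+08 / 1.7554e+10 = 0.01709012 m
G_linear = 0.51000 * (pi * 4.8500 / 0.01709012)^2 = 405380.8
G_dBi = 10 * log10(405380.8) = 56.08 dBi

56.08 dBi


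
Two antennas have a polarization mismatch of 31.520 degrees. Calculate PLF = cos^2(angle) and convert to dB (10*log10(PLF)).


PLF_linear = cos^2(31.520 deg) = 0.7266842
PLF_dB = 10 * log10(0.7266842) = -1.387 dB

-1.387 dB


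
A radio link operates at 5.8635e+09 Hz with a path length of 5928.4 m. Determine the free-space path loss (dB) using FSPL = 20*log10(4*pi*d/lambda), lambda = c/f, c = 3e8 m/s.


lambda = c / f = 3.0000e+08 / 5.8635e+09 = 0.05116398 m
FSPL = 20 * log10(4*pi*5928.4/0.05116398) = 123.3 dB

123.3 dB


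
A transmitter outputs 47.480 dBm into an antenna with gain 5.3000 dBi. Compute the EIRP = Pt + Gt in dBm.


EIRP = Pt + Gt = 47.480 + 5.3000 = 52.78 dBm

52.78 dBm


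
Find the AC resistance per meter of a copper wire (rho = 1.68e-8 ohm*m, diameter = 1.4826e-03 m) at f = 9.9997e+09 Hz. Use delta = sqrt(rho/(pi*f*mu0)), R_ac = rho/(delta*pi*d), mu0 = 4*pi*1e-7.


delta = sqrt(1.68e-8 / (pi * 9.9997e+09 * 4*pi*1e-7)) = 6.523509e-07 m
R_ac = 1.68e-8 / (6.523509e-07 * pi * 1.4826e-03) = 5.529 ohm/m

5.529 ohm/m


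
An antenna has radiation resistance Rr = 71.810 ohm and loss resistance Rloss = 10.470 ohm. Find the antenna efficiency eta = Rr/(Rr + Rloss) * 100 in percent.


eta = 71.810 / (71.810 + 10.470) * 100 = 87.28%

87.28%


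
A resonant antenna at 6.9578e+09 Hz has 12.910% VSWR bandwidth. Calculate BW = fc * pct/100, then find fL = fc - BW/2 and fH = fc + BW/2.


BW = 6.9578e+09 * 12.910/100 = 8.982520e+08 Hz
fL = 6.9578e+09 - 8.982520e+08/2 = 6.509e+09 Hz
fH = 6.9578e+09 + 8.982520e+08/2 = 7.407e+09 Hz

BW=8.983e+08 Hz, fL=6.509e+09 Hz, fH=7.407e+09 Hz


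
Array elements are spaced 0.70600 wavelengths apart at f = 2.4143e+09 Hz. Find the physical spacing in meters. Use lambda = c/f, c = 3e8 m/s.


lambda = c / f = 3.0000e+08 / 2.4143e+09 = 0.1242596 m
d = 0.70600 * 0.1242596 = 0.08773 m

0.08773 m


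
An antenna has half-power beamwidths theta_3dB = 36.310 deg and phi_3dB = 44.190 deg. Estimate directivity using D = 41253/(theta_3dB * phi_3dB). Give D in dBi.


D_linear = 41253 / (36.310 * 44.190) = 25.71019
D_dBi = 10 * log10(25.71019) = 14.10 dBi

14.10 dBi


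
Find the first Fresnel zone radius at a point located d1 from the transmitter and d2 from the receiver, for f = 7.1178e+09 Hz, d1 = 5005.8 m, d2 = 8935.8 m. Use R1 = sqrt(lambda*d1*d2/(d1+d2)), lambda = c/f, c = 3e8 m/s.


lambda = c / f = 3.0000e+08 / 7.1178e+09 = 0.04214785 m
R1 = sqrt(0.04214785 * 5005.8 * 8935.8 / (5005.8 + 8935.8)) = 11.63 m

11.63 m


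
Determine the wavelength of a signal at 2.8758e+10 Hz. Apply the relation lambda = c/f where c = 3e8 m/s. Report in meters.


lambda = c / f = 3.0000e+08 / 2.8758e+10 = 0.01043 m

0.01043 m


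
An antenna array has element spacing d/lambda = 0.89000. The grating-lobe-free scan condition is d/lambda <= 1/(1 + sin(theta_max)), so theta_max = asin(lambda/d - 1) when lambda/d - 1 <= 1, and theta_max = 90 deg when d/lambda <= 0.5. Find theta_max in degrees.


lambda/d - 1 = 1/0.89000 - 1 = 0.1235955
theta_max = asin(0.1235955) = 7.100 deg

7.100 deg


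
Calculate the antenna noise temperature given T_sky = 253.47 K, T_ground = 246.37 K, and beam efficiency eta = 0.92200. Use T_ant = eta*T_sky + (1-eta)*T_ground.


T_ant = 0.92200 * 253.47 + (1 - 0.92200) * 246.37 = 252.9 K

252.9 K


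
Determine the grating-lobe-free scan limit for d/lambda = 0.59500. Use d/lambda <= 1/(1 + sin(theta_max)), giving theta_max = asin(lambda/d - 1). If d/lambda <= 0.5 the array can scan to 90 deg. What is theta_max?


lambda/d - 1 = 1/0.59500 - 1 = 0.6806723
theta_max = asin(0.6806723) = 42.90 deg

42.90 deg


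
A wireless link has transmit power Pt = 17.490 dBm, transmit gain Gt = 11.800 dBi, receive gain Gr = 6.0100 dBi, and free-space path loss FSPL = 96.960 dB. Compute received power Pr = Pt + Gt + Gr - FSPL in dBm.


Pr = 17.490 + 11.800 + 6.0100 - 96.960 = -61.66 dBm

-61.66 dBm


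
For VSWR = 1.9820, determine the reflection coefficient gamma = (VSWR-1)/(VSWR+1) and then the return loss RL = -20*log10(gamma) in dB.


gamma = (1.9820 - 1) / (1.9820 + 1) = 0.3293092
RL = -20 * log10(0.3293092) = 9.648 dB

9.648 dB


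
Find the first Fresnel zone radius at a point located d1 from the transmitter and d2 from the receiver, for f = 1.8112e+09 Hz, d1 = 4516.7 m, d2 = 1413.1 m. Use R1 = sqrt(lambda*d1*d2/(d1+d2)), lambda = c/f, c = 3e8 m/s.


lambda = c / f = 3.0000e+08 / 1.8112e+09 = 0.1656360 m
R1 = sqrt(0.1656360 * 4516.7 * 1413.1 / (4516.7 + 1413.1)) = 13.35 m

13.35 m


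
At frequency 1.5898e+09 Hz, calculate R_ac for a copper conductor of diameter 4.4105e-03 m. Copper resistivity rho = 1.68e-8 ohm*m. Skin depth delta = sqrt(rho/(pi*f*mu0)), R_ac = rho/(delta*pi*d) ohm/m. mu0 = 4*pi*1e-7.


delta = sqrt(1.68e-8 / (pi * 1.5898e+09 * 4*pi*1e-7)) = 1.636076e-06 m
R_ac = 1.68e-8 / (1.636076e-06 * pi * 4.4105e-03) = 0.7411 ohm/m

0.7411 ohm/m


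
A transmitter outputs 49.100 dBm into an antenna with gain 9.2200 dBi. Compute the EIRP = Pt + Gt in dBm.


EIRP = Pt + Gt = 49.100 + 9.2200 = 58.32 dBm

58.32 dBm


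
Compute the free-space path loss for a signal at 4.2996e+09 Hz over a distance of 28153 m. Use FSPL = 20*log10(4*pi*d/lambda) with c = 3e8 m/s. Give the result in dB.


lambda = c / f = 3.0000e+08 / 4.2996e+09 = 0.06977393 m
FSPL = 20 * log10(4*pi*28153/0.06977393) = 134.1 dB

134.1 dB


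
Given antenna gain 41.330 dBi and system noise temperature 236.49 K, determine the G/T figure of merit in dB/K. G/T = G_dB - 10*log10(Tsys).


G/T = 41.330 - 10*log10(236.49) = 41.330 - 23.73813 = 17.59 dB/K

17.59 dB/K


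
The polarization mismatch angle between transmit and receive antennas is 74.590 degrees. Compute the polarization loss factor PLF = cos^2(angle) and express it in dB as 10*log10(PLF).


PLF_linear = cos^2(74.590 deg) = 0.07060945
PLF_dB = 10 * log10(0.07060945) = -11.51 dB

-11.51 dB


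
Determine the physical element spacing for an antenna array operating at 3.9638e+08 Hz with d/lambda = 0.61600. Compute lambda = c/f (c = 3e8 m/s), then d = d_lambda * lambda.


lambda = c / f = 3.0000e+08 / 3.9638e+08 = 0.7568495 m
d = 0.61600 * 0.7568495 = 0.4662 m

0.4662 m


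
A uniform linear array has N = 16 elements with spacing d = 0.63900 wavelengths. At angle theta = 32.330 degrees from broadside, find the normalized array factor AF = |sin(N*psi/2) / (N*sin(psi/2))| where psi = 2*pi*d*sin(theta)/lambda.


psi = 2*pi*0.63900*sin(32.330 deg) = 2.147177 rad
AF = |sin(16*2.147177/2) / (16*sin(2.147177/2))| = 0.07075

0.07075


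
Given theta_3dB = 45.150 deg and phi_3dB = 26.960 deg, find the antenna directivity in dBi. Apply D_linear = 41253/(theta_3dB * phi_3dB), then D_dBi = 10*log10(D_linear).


D_linear = 41253 / (45.150 * 26.960) = 33.89049
D_dBi = 10 * log10(33.89049) = 15.30 dBi

15.30 dBi


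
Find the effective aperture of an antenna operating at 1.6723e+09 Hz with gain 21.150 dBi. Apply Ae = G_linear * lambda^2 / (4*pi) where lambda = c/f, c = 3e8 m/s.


lambda = c / f = 3.0000e+08 / 1.6723e+09 = 0.1793936 m
G_linear = 10^(21.150/10) = 130.3167
Ae = G_linear * lambda^2 / (4*pi) = 130.3167 * 0.1793936^2 / (4*pi) = 0.3337 m^2

0.3337 m^2


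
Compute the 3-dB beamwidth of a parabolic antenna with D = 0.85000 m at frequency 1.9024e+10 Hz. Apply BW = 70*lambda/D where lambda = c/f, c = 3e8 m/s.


lambda = c / f = 3.0000e+08 / 1.9024e+10 = 0.01576955 m
BW = 70 * 0.01576955 / 0.85000 = 1.299 deg

1.299 deg


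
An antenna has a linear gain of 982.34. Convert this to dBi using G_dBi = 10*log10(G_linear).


G_dBi = 10 * log10(982.34) = 29.92 dBi

29.92 dBi


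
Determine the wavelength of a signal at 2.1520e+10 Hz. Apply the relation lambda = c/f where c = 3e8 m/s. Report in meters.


lambda = c / f = 3.0000e+08 / 2.1520e+10 = 0.01394 m

0.01394 m


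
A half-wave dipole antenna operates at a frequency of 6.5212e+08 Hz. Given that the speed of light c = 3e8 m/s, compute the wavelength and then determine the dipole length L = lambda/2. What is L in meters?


lambda = c / f = 3.0000e+08 / 6.5212e+08 = 0.4600380 m
L = lambda / 2 = 0.4600380 / 2 = 0.2300 m

0.2300 m


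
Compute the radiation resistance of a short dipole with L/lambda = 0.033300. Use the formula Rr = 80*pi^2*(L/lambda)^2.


Rr = 80 * pi^2 * (0.033300)^2 = 80 * 9.869604 * 1.108890e-03 = 0.8755 ohm

0.8755 ohm


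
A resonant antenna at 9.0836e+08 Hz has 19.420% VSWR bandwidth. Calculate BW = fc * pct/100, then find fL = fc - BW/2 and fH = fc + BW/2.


BW = 9.0836e+08 * 19.420/100 = 1.764035e+08 Hz
fL = 9.0836e+08 - 1.764035e+08/2 = 8.202e+08 Hz
fH = 9.0836e+08 + 1.764035e+08/2 = 9.966e+08 Hz

BW=1.764e+08 Hz, fL=8.202e+08 Hz, fH=9.966e+08 Hz


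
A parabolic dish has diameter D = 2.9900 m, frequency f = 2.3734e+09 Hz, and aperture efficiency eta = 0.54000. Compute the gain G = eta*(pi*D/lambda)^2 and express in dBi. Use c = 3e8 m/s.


lambda = c / f = 3.0000e+08 / 2.3734e+09 = 0.1264009 m
G_linear = 0.54000 * (pi * 2.9900 / 0.1264009)^2 = 2982.192
G_dBi = 10 * log10(2982.192) = 34.75 dBi

34.75 dBi


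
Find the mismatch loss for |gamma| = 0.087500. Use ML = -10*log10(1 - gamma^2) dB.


ML = -10 * log10(1 - 0.087500^2) = -10 * log10(0.99234375) = 0.03338 dB

0.03338 dB


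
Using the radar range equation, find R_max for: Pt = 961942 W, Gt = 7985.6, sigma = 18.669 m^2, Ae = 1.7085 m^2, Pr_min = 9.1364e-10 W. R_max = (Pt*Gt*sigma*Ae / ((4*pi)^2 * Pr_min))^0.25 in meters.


R^4 = 961942*7985.6*18.669*1.7085 / ((4*pi)^2 * 9.1364e-10) = 1.698234e+18
R_max = 1.698234e+18^0.25 = 36099 m

36099 m


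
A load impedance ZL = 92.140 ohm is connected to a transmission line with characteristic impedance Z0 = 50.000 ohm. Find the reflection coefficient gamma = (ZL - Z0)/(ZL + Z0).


gamma = (92.140 - 50.000) / (92.140 + 50.000) = 0.2965

0.2965


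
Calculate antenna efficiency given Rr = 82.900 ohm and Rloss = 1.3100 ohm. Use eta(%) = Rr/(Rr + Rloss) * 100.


eta = 82.900 / (82.900 + 1.3100) * 100 = 98.44%

98.44%


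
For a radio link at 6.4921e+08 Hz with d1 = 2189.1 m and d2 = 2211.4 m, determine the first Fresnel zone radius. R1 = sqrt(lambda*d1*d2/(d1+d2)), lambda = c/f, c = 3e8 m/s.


lambda = c / f = 3.0000e+08 / 6.4921e+08 = 0.4621001 m
R1 = sqrt(0.4621001 * 2189.1 * 2211.4 / (2189.1 + 2211.4)) = 22.55 m

22.55 m


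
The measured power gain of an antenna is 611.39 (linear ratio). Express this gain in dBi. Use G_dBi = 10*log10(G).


G_dBi = 10 * log10(611.39) = 27.86 dBi

27.86 dBi


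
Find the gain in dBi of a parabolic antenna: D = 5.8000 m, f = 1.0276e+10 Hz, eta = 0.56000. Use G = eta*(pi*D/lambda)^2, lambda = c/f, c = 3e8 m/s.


lambda = c / f = 3.0000e+08 / 1.0276e+10 = 0.02919424 m
G_linear = 0.56000 * (pi * 5.8000 / 0.02919424)^2 = 218147.1
G_dBi = 10 * log10(218147.1) = 53.39 dBi

53.39 dBi


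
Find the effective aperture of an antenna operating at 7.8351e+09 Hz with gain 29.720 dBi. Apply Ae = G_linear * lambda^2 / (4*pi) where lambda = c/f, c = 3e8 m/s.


lambda = c / f = 3.0000e+08 / 7.8351e+09 = 0.03828924 m
G_linear = 10^(29.720/10) = 937.5620
Ae = G_linear * lambda^2 / (4*pi) = 937.5620 * 0.03828924^2 / (4*pi) = 0.1094 m^2

0.1094 m^2


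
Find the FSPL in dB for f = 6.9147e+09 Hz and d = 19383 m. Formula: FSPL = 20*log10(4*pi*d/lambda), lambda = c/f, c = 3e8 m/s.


lambda = c / f = 3.0000e+08 / 6.9147e+09 = 0.04338583 m
FSPL = 20 * log10(4*pi*19383/0.04338583) = 135.0 dB

135.0 dB


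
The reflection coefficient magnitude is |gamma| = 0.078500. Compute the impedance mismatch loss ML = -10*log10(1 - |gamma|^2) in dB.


ML = -10 * log10(1 - 0.078500^2) = -10 * log10(0.99383775) = 0.02685 dB

0.02685 dB


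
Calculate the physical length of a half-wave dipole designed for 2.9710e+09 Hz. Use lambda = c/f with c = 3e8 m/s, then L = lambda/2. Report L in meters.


lambda = c / f = 3.0000e+08 / 2.9710e+09 = 0.1009761 m
L = lambda / 2 = 0.1009761 / 2 = 0.05049 m

0.05049 m


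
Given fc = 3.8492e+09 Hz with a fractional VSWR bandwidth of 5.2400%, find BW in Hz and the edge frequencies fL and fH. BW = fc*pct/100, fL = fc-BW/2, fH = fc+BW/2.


BW = 3.8492e+09 * 5.2400/100 = 2.016981e+08 Hz
fL = 3.8492e+09 - 2.016981e+08/2 = 3.748e+09 Hz
fH = 3.8492e+09 + 2.016981e+08/2 = 3.950e+09 Hz

BW=2.017e+08 Hz, fL=3.748e+09 Hz, fH=3.950e+09 Hz


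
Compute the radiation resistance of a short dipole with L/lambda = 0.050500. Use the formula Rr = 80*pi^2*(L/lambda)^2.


Rr = 80 * pi^2 * (0.050500)^2 = 80 * 9.869604 * 2.550250e-03 = 2.014 ohm

2.014 ohm


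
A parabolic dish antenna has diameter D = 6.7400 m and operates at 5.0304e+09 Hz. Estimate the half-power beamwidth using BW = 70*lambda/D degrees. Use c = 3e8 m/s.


lambda = c / f = 3.0000e+08 / 5.0304e+09 = 0.05963740 m
BW = 70 * 0.05963740 / 6.7400 = 0.6194 deg

0.6194 deg


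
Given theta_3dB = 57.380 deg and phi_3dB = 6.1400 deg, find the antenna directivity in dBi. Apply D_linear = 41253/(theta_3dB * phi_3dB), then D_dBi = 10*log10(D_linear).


D_linear = 41253 / (57.380 * 6.1400) = 117.0918
D_dBi = 10 * log10(117.0918) = 20.69 dBi

20.69 dBi


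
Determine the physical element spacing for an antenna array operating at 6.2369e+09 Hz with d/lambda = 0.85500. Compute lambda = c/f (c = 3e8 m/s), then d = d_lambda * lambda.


lambda = c / f = 3.0000e+08 / 6.2369e+09 = 0.04810082 m
d = 0.85500 * 0.04810082 = 0.04113 m

0.04113 m


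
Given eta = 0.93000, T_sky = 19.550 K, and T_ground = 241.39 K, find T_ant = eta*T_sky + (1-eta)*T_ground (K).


T_ant = 0.93000 * 19.550 + (1 - 0.93000) * 241.39 = 35.08 K

35.08 K


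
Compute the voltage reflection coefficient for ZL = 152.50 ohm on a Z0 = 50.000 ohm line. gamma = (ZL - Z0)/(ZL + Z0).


gamma = (152.50 - 50.000) / (152.50 + 50.000) = 0.5062

0.5062


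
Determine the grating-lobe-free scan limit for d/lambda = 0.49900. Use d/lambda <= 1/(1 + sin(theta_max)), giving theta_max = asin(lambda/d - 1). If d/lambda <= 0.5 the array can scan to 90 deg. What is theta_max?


lambda/d - 1 = 1/0.49900 - 1 = 1.004008 >= 1
d/lambda <= 0.5, so the array can scan to endfire without grating lobes: theta_max = 90 deg

90 deg


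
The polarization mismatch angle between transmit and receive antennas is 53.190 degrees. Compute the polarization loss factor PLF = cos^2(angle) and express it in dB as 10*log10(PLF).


PLF_linear = cos^2(53.190 deg) = 0.3589967
PLF_dB = 10 * log10(0.3589967) = -4.449 dB

-4.449 dB


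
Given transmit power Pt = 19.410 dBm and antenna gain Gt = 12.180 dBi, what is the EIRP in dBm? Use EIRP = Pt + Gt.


EIRP = Pt + Gt = 19.410 + 12.180 = 31.59 dBm

31.59 dBm


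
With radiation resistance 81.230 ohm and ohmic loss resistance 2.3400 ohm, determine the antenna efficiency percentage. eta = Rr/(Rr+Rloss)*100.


eta = 81.230 / (81.230 + 2.3400) * 100 = 97.20%

97.20%


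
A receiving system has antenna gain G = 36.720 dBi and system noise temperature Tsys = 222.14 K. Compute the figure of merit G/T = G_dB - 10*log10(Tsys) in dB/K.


G/T = 36.720 - 10*log10(222.14) = 36.720 - 23.46627 = 13.25 dB/K

13.25 dB/K


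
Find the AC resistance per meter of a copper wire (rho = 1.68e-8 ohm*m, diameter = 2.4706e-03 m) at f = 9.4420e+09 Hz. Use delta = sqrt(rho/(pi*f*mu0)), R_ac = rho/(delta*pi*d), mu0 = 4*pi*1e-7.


delta = sqrt(1.68e-8 / (pi * 9.4420e+09 * 4*pi*1e-7)) = 6.713404e-07 m
R_ac = 1.68e-8 / (6.713404e-07 * pi * 2.4706e-03) = 3.224 ohm/m

3.224 ohm/m


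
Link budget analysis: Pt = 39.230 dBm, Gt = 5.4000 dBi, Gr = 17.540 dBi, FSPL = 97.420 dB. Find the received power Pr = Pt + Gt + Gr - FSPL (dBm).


Pr = 39.230 + 5.4000 + 17.540 - 97.420 = -35.25 dBm

-35.25 dBm


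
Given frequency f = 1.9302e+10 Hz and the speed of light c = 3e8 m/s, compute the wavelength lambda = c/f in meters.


lambda = c / f = 3.0000e+08 / 1.9302e+10 = 0.01554 m

0.01554 m


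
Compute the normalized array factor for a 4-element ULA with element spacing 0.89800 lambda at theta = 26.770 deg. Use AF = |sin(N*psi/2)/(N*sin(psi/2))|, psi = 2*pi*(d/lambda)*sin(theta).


psi = 2*pi*0.89800*sin(26.770 deg) = 2.541349 rad
AF = |sin(4*2.541349/2) / (4*sin(2.541349/2))| = 0.2440

0.2440


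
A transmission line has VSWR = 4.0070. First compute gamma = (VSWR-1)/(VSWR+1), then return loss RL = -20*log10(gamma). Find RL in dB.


gamma = (4.0070 - 1) / (4.0070 + 1) = 0.6005592
RL = -20 * log10(0.6005592) = 4.429 dB

4.429 dB


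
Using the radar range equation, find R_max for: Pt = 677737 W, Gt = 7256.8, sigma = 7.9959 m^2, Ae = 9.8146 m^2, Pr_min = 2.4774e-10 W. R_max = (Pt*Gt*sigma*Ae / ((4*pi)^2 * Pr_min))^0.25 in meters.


R^4 = 677737*7256.8*7.9959*9.8146 / ((4*pi)^2 * 2.4774e-10) = 9.865758e+18
R_max = 9.865758e+18^0.25 = 56044 m

56044 m


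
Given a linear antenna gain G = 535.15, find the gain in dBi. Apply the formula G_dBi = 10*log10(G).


G_dBi = 10 * log10(535.15) = 27.28 dBi

27.28 dBi


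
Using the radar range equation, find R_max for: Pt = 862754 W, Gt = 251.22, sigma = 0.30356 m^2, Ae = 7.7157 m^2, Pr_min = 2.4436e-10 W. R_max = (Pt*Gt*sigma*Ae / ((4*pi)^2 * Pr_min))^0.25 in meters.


R^4 = 862754*251.22*0.30356*7.7157 / ((4*pi)^2 * 2.4436e-10) = 1.315562e+16
R_max = 1.315562e+16^0.25 = 10710 m

10710 m


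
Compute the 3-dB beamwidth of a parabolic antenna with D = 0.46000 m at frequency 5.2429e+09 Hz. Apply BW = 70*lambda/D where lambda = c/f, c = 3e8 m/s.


lambda = c / f = 3.0000e+08 / 5.2429e+09 = 0.05722024 m
BW = 70 * 0.05722024 / 0.46000 = 8.707 deg

8.707 deg


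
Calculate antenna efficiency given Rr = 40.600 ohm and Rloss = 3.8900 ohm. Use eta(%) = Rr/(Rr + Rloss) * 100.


eta = 40.600 / (40.600 + 3.8900) * 100 = 91.26%

91.26%


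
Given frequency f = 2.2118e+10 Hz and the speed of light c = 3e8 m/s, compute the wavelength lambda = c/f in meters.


lambda = c / f = 3.0000e+08 / 2.2118e+10 = 0.01356 m

0.01356 m


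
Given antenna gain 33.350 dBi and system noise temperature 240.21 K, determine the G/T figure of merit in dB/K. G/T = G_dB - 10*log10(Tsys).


G/T = 33.350 - 10*log10(240.21) = 33.350 - 23.80591 = 9.544 dB/K

9.544 dB/K


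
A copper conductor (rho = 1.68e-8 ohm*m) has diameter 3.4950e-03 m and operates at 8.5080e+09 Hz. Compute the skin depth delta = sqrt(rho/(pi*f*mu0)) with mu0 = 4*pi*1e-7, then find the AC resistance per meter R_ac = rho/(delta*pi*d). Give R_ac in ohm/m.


delta = sqrt(1.68e-8 / (pi * 8.5080e+09 * 4*pi*1e-7)) = 7.072306e-07 m
R_ac = 1.68e-8 / (7.072306e-07 * pi * 3.4950e-03) = 2.163 ohm/m

2.163 ohm/m


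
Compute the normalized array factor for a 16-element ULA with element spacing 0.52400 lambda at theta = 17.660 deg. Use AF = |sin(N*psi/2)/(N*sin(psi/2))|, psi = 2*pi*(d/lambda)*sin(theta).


psi = 2*pi*0.52400*sin(17.660 deg) = 0.9988052 rad
AF = |sin(16*0.9988052/2) / (16*sin(0.9988052/2))| = 0.1293

0.1293


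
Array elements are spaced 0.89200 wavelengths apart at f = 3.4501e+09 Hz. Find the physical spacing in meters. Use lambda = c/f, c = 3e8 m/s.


lambda = c / f = 3.0000e+08 / 3.4501e+09 = 0.08695400 m
d = 0.89200 * 0.08695400 = 0.07756 m

0.07756 m


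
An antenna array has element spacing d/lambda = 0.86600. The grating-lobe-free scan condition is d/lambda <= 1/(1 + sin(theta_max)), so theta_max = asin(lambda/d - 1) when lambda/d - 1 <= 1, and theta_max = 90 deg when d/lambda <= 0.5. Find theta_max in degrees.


lambda/d - 1 = 1/0.86600 - 1 = 0.1547344
theta_max = asin(0.1547344) = 8.901 deg

8.901 deg


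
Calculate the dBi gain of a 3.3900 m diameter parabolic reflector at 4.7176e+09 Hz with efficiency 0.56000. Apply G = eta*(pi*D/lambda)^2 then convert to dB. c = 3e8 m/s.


lambda = c / f = 3.0000e+08 / 4.7176e+09 = 0.06359166 m
G_linear = 0.56000 * (pi * 3.3900 / 0.06359166)^2 = 15706.77
G_dBi = 10 * log10(15706.77) = 41.96 dBi

41.96 dBi


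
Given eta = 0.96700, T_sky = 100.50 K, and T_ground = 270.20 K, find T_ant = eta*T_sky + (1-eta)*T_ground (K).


T_ant = 0.96700 * 100.50 + (1 - 0.96700) * 270.20 = 106.1 K

106.1 K


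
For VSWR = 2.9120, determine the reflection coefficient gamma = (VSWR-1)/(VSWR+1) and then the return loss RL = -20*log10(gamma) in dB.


gamma = (2.9120 - 1) / (2.9120 + 1) = 0.4887526
RL = -20 * log10(0.4887526) = 6.218 dB

6.218 dB


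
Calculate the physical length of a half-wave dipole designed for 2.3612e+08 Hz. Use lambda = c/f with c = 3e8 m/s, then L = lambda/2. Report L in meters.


lambda = c / f = 3.0000e+08 / 2.3612e+08 = 1.270540 m
L = lambda / 2 = 1.270540 / 2 = 0.6353 m

0.6353 m


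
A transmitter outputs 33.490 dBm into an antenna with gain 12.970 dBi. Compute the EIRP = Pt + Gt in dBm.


EIRP = Pt + Gt = 33.490 + 12.970 = 46.46 dBm

46.46 dBm


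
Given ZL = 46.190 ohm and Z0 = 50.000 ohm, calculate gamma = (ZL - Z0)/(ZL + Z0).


gamma = (46.190 - 50.000) / (46.190 + 50.000) = -0.03961

-0.03961


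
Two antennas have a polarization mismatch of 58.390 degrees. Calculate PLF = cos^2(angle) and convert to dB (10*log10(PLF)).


PLF_linear = cos^2(58.390 deg) = 0.2747170
PLF_dB = 10 * log10(0.2747170) = -5.611 dB

-5.611 dB


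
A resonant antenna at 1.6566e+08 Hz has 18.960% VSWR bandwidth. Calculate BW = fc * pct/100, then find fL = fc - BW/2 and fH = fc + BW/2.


BW = 1.6566e+08 * 18.960/100 = 3.140914e+07 Hz
fL = 1.6566e+08 - 3.140914e+07/2 = 1.500e+08 Hz
fH = 1.6566e+08 + 3.140914e+07/2 = 1.814e+08 Hz

BW=3.141e+07 Hz, fL=1.500e+08 Hz, fH=1.814e+08 Hz


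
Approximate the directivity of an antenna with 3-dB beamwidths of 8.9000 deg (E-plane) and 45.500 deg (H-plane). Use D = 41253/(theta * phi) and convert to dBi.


D_linear = 41253 / (8.9000 * 45.500) = 101.8718
D_dBi = 10 * log10(101.8718) = 20.08 dBi

20.08 dBi


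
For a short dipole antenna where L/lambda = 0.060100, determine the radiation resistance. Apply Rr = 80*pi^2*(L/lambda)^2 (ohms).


Rr = 80 * pi^2 * (0.060100)^2 = 80 * 9.869604 * 3.612010e-03 = 2.852 ohm

2.852 ohm


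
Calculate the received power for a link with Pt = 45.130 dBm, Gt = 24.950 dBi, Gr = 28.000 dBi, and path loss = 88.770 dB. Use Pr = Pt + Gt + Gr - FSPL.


Pr = 45.130 + 24.950 + 28.000 - 88.770 = 9.31 dBm

9.31 dBm


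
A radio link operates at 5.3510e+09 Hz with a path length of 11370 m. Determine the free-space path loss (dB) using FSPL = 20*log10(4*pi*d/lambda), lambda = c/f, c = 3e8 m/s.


lambda = c / f = 3.0000e+08 / 5.3510e+09 = 0.05606429 m
FSPL = 20 * log10(4*pi*11370/0.05606429) = 128.1 dB

128.1 dB


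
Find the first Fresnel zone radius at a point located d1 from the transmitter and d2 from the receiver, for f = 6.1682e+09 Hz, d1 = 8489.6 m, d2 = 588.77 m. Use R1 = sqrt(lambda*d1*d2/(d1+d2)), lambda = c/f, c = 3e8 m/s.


lambda = c / f = 3.0000e+08 / 6.1682e+09 = 0.04863656 m
R1 = sqrt(0.04863656 * 8489.6 * 588.77 / (8489.6 + 588.77)) = 5.175 m

5.175 m


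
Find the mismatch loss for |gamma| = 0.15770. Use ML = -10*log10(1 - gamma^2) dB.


ML = -10 * log10(1 - 0.15770^2) = -10 * log10(0.97513071) = 0.1094 dB

0.1094 dB


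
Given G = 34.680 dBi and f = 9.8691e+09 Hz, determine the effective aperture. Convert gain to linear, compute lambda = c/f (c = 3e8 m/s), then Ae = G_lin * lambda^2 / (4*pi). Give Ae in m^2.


lambda = c / f = 3.0000e+08 / 9.8691e+09 = 0.03039791 m
G_linear = 10^(34.680/10) = 2937.650
Ae = G_linear * lambda^2 / (4*pi) = 2937.650 * 0.03039791^2 / (4*pi) = 0.2160 m^2

0.2160 m^2


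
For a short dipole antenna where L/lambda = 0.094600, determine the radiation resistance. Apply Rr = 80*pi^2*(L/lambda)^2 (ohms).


Rr = 80 * pi^2 * (0.094600)^2 = 80 * 9.869604 * 8.949160e-03 = 7.066 ohm

7.066 ohm


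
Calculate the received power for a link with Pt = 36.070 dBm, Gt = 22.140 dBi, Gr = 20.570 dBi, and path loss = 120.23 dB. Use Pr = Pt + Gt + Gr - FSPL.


Pr = 36.070 + 22.140 + 20.570 - 120.23 = -41.45 dBm

-41.45 dBm


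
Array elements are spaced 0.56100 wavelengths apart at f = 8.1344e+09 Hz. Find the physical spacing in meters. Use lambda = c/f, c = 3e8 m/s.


lambda = c / f = 3.0000e+08 / 8.1344e+09 = 0.03688041 m
d = 0.56100 * 0.03688041 = 0.02069 m

0.02069 m


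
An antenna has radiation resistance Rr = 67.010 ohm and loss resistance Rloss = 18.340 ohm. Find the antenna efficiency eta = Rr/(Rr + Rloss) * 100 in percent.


eta = 67.010 / (67.010 + 18.340) * 100 = 78.51%

78.51%


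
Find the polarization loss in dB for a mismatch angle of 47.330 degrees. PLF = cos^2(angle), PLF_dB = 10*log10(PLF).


PLF_linear = cos^2(47.330 deg) = 0.4593786
PLF_dB = 10 * log10(0.4593786) = -3.378 dB

-3.378 dB


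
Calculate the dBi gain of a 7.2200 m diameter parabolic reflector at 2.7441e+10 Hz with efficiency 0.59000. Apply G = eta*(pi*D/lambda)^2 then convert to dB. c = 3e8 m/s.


lambda = c / f = 3.0000e+08 / 2.7441e+10 = 0.01093255 m
G_linear = 0.59000 * (pi * 7.2200 / 0.01093255)^2 = 2.539705e+06
G_dBi = 10 * log10(2.539705e+06) = 64.05 dBi

64.05 dBi


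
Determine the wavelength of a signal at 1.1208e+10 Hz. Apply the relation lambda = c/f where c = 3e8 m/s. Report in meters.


lambda = c / f = 3.0000e+08 / 1.1208e+10 = 0.02677 m

0.02677 m


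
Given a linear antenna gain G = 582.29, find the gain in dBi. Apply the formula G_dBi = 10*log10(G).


G_dBi = 10 * log10(582.29) = 27.65 dBi

27.65 dBi


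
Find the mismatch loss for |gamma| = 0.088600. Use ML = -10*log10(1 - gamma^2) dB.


ML = -10 * log10(1 - 0.088600^2) = -10 * log10(0.99215004) = 0.03423 dB

0.03423 dB


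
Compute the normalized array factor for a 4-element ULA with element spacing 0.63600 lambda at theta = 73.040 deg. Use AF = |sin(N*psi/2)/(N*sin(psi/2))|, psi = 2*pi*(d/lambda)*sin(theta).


psi = 2*pi*0.63600*sin(73.040 deg) = 3.822310 rad
AF = |sin(4*3.822310/2) / (4*sin(3.822310/2))| = 0.2594

0.2594


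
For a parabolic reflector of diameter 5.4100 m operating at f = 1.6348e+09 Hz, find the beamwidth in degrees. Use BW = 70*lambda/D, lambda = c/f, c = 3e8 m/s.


lambda = c / f = 3.0000e+08 / 1.6348e+09 = 0.1835087 m
BW = 70 * 0.1835087 / 5.4100 = 2.374 deg

2.374 deg


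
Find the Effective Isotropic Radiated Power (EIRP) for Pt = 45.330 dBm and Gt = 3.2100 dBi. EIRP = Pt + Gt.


EIRP = Pt + Gt = 45.330 + 3.2100 = 48.54 dBm

48.54 dBm


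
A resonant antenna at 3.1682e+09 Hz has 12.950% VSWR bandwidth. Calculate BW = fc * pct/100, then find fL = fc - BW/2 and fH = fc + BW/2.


BW = 3.1682e+09 * 12.950/100 = 4.102819e+08 Hz
fL = 3.1682e+09 - 4.102819e+08/2 = 2.963e+09 Hz
fH = 3.1682e+09 + 4.102819e+08/2 = 3.373e+09 Hz

BW=4.103e+08 Hz, fL=2.963e+09 Hz, fH=3.373e+09 Hz


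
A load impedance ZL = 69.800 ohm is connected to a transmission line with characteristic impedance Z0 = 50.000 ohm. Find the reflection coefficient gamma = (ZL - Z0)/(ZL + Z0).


gamma = (69.800 - 50.000) / (69.800 + 50.000) = 0.1653

0.1653


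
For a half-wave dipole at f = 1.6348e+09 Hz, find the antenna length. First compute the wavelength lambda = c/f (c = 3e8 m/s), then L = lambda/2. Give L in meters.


lambda = c / f = 3.0000e+08 / 1.6348e+09 = 0.1835087 m
L = lambda / 2 = 0.1835087 / 2 = 0.09175 m

0.09175 m


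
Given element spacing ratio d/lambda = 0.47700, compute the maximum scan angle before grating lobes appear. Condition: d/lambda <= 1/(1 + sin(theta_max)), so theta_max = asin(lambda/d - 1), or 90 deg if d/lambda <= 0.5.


lambda/d - 1 = 1/0.47700 - 1 = 1.096436 >= 1
d/lambda <= 0.5, so the array can scan to endfire without grating lobes: theta_max = 90 deg

90 deg
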